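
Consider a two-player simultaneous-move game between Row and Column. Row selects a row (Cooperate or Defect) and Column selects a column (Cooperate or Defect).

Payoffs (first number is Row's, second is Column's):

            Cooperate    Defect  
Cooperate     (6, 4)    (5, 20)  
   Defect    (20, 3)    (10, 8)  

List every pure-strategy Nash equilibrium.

(Defect, Defect)

(Cooperate, Cooperate): Row prefers Defect (20 > 6); Column prefers Defect (20 > 4) — not an equilibrium.
(Cooperate, Defect): Row prefers Defect (10 > 5) — not an equilibrium.
(Defect, Cooperate): Column prefers Defect (8 > 3) — not an equilibrium.
(Defect, Defect): Row gets 10 ≥ 5 from Cooperate, and Column gets 8 ≥ 3 from Cooperate — Nash equilibrium.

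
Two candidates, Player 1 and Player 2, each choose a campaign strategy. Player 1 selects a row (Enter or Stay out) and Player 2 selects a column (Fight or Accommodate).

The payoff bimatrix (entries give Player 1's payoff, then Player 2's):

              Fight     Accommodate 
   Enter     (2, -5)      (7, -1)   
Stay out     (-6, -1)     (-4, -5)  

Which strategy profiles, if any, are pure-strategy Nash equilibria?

(Enter, Accommodate)

(Enter, Fight): Player 2 prefers Accommodate (-1 > -5) — not an equilibrium.
(Enter, Accommodate): Player 1 gets 7 ≥ -4 from Stay out, and Player 2 gets -1 ≥ -5 from Fight — Nash equilibrium.
(Stay out, Fight): Player 1 prefers Enter (2 > -6) — not an equilibrium.
(Stay out, Accommodate): Player 1 prefers Enter (7 > -4); Player 2 prefers Fight (-1 > -5) — not an equilibrium.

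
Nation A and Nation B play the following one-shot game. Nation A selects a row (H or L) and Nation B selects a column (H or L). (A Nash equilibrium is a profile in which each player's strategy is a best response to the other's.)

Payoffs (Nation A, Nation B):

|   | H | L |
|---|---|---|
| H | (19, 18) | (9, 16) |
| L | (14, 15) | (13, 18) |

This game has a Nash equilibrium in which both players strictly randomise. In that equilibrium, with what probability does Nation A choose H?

3/5

Let p be the probability that Nation A plays H. In a completely mixed equilibrium, Nation B must be indifferent between H and L.
Nation B's expected payoff from H is 18p + 15(1−p); from L it is 16p + 18(1−p).
Setting these equal: 3p + 15 = −2p + 18, so p = 3/5.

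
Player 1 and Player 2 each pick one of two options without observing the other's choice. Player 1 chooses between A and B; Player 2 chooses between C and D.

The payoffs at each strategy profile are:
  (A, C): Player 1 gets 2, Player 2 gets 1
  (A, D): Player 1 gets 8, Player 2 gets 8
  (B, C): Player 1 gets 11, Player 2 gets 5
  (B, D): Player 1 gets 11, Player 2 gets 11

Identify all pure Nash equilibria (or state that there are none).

(B, D)

(A, C): Player 1 prefers B (11 > 2); Player 2 prefers D (8 > 1) — not an equilibrium.
(A, D): Player 1 prefers B (11 > 8) — not an equilibrium.
(B, C): Player 2 prefers D (11 > 5) — not an equilibrium.
(B, D): Player 1 gets 11 ≥ 8 from A, and Player 2 gets 11 ≥ 5 from C — Nash equilibrium.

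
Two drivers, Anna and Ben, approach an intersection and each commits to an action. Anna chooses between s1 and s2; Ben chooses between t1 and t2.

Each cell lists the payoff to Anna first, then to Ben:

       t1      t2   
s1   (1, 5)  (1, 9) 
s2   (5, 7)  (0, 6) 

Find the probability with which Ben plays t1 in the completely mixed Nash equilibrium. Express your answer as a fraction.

Let q be the probability that Ben plays t1. In a completely mixed equilibrium, Anna must be indifferent between s1 and s2.
Anna's expected payoff from s1 is q + (1−q); from s2 it is 5q.
Setting these equal: 1 = 5q, so q = 1/5.

1/5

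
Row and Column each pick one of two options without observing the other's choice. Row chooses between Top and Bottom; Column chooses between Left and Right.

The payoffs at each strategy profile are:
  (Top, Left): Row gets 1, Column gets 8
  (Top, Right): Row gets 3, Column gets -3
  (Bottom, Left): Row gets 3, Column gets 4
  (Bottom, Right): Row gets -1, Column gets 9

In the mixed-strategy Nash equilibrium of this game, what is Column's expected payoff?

First find p, the probability Row plays Top, from Column's indifference between Left and Right: 8p + 4(1−p) = −3p + 9(1−p), giving p = 5/16.
Since Column is indifferent in equilibrium, Column's expected payoff equals the payoff from either column against (5/16, 11/16). Using Left: 8(5/16) + 4(11/16) = 21/4.

21/4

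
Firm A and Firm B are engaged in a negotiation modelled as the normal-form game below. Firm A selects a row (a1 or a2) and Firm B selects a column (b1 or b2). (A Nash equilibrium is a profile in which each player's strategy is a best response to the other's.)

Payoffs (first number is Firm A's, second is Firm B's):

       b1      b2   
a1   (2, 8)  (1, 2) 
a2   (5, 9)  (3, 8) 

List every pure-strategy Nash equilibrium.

(a1, b1): Firm A prefers a2 (5 > 2) — not an equilibrium.
(a1, b2): Firm A prefers a2 (3 > 1); Firm B prefers b1 (8 > 2) — not an equilibrium.
(a2, b1): Firm A gets 5 ≥ 2 from a1, and Firm B gets 9 ≥ 8 from b2 — Nash equilibrium.
(a2, b2): Firm B prefers b1 (9 > 8) — not an equilibrium.

(a2, b1)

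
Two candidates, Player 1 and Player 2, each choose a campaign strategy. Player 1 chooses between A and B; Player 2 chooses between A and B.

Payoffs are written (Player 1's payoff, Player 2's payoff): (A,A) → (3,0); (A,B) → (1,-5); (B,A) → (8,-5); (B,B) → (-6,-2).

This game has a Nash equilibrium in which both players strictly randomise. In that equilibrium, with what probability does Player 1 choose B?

5/8

Let p be the probability that Player 1 plays A. In a completely mixed equilibrium, Player 2 must be indifferent between A and B.
Player 2's expected payoff from A is −5(1−p); from B it is −5p − 2(1−p).
Setting these equal: 5p − 5 = −3p − 2, so p = 3/8.
Therefore Player 1 plays B with probability 1 − 3/8 = 5/8.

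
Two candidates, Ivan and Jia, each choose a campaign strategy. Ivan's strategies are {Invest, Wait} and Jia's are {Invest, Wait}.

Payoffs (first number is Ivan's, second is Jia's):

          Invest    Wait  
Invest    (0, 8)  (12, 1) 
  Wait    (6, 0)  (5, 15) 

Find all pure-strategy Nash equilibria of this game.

none

(Invest, Invest): Ivan prefers Wait (6 > 0) — not an equilibrium.
(Invest, Wait): Jia prefers Invest (8 > 1) — not an equilibrium.
(Wait, Invest): Jia prefers Wait (15 > 0) — not an equilibrium.
(Wait, Wait): Ivan prefers Invest (12 > 5) — not an equilibrium.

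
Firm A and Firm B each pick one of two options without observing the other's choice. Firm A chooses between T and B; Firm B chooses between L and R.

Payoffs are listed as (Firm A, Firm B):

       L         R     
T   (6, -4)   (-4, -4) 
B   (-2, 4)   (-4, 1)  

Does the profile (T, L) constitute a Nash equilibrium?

Yes

At (T, L), Firm A earns 6; switching to B would give -2, so Firm A has no profitable deviation.
Firm B earns -4; switching to R would give -4, so Firm B has no profitable deviation.
Neither player can gain by a unilateral deviation, so this profile is a Nash equilibrium.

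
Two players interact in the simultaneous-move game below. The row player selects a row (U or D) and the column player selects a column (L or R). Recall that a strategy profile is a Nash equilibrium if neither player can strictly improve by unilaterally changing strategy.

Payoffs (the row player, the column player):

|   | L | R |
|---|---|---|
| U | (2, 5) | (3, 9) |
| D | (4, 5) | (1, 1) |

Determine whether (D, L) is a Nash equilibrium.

Yes

At (D, L), the row player earns 4; switching to U would give 2, so the row player has no profitable deviation.
The column player earns 5; switching to R would give 1, so the column player has no profitable deviation.
Neither player can gain by a unilateral deviation, so this profile is a Nash equilibrium.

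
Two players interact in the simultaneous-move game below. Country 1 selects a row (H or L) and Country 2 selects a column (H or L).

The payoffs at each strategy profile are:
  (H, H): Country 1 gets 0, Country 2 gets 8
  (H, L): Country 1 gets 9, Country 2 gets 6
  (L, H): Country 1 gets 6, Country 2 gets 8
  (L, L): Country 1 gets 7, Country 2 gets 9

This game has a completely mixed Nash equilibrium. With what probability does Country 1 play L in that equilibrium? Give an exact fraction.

Let r be the probability that Country 1 plays H. In a completely mixed equilibrium, Country 2 must be indifferent between H and L.
Country 2's expected payoff from H is 8r + 8(1−r); from L it is 6r + 9(1−r).
Setting these equal: 8 = −3r + 9, so r = 1/3.
Therefore Country 1 plays L with probability 1 − 1/3 = 2/3.

2/3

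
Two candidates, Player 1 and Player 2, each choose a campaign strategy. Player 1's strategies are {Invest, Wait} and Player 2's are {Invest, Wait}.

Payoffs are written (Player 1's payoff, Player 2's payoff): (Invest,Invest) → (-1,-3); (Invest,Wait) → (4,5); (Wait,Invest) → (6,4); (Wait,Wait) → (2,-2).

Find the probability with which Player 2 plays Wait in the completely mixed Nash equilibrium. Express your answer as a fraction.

Let c be the probability that Player 2 plays Invest. In a completely mixed equilibrium, Player 1 must be indifferent between Invest and Wait.
Player 1's expected payoff from Invest is −c + 4(1−c); from Wait it is 6c + 2(1−c).
Setting these equal: −5c + 4 = 4c + 2, so c = 2/9.
Therefore Player 2 plays Wait with probability 1 − 2/9 = 7/9.

7/9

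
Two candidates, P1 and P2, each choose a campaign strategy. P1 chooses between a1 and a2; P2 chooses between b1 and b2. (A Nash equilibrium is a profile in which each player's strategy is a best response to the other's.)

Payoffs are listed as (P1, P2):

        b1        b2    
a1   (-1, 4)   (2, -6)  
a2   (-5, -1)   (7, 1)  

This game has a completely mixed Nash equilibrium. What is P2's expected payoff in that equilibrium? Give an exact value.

First find x, the probability P1 plays a1, from P2's indifference between b1 and b2: 4x − (1−x) = −6x + (1−x), giving x = 1/6.
Since P2 is indifferent in equilibrium, P2's expected payoff equals the payoff from either column against (1/6, 5/6). Using b1: 4(1/6) − (5/6) = -1/6.

-1/6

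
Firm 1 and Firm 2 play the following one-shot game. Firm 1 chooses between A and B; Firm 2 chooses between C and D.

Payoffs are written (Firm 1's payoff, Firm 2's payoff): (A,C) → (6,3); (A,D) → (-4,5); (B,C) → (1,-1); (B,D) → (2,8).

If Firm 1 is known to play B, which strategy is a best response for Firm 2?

D

Against B, Firm 2 earns -1 from C and 8 from D.
So D is the best response.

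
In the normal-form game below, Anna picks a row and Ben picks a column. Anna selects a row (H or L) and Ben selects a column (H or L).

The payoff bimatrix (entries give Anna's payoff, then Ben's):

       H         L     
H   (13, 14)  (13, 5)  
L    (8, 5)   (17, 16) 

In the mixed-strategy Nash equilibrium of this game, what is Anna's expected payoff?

First find q, the probability Ben plays H, from Anna's indifference between H and L: 13q + 13(1−q) = 8q + 17(1−q), giving q = 4/9.
Since Anna is indifferent in equilibrium, Anna's expected payoff equals the payoff from either row against (4/9, 5/9). Using H: 13(4/9) + 13(5/9) = 13.

13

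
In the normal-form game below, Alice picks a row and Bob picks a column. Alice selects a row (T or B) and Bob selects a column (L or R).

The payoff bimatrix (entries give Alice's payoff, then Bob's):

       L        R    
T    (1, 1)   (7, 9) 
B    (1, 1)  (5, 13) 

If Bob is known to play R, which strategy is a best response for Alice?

T

Against R, Alice earns 7 from T and 5 from B.
So T is the best response.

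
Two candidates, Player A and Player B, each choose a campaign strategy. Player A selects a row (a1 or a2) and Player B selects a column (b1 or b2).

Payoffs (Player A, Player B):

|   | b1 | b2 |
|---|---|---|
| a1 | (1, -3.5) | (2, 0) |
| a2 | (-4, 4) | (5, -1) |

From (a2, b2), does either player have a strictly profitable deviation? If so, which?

Player B

Player A at (a2, b2) earns 5; deviating to a1 yields 2 — not better.
Player B earns -1; deviating to b1 yields 4 — a strict improvement.
Only Player B has a strictly profitable deviation.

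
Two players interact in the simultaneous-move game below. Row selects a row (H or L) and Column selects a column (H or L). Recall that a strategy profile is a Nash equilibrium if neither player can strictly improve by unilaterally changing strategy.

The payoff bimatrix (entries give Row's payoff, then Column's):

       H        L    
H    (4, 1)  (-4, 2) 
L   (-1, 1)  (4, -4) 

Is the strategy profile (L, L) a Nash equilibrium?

No

At (L, L), Row earns 4; switching to H would give -4, so Row has no profitable deviation.
Column earns -4; switching to H would give 1, so Column would deviate.
Since at least one player can profitably deviate, this is not a Nash equilibrium.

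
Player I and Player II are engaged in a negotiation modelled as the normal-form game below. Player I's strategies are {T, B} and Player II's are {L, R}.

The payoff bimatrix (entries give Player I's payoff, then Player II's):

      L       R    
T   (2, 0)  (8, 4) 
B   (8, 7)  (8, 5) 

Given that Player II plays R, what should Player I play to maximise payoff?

either — both T and B are best responses

Against R, Player I earns 8 from T and 8 from B.
So either strategy is a best response.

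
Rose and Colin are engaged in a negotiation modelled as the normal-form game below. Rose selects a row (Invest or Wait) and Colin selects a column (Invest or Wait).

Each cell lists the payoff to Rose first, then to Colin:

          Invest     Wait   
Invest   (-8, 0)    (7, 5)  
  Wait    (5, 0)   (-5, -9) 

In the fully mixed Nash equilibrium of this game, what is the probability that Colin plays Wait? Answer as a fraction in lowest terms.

Let q be the probability that Colin plays Invest. In a completely mixed equilibrium, Rose must be indifferent between Invest and Wait.
Rose's expected payoff from Invest is −8q + 7(1−q); from Wait it is 5q − 5(1−q).
Setting these equal: −15q + 7 = 10q − 5, so q = 12/25.
Therefore Colin plays Wait with probability 1 − 12/25 = 13/25.

13/25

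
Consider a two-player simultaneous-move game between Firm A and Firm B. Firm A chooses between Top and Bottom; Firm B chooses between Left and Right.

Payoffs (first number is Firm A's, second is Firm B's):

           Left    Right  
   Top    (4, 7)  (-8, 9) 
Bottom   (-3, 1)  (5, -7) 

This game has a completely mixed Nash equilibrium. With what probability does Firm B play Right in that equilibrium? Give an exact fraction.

7/20

Let q be the probability that Firm B plays Left. In a completely mixed equilibrium, Firm A must be indifferent between Top and Bottom.
Firm A's expected payoff from Top is 4q − 8(1−q); from Bottom it is −3q + 5(1−q).
Setting these equal: 12q − 8 = −8q + 5, so q = 13/20.
Therefore Firm B plays Right with probability 1 − 13/20 = 7/20.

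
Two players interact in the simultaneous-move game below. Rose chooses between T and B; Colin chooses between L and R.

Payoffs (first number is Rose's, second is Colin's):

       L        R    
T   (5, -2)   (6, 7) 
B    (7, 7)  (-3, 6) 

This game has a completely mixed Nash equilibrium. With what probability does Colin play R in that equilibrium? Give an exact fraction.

2/11

Let q be the probability that Colin plays L. In a completely mixed equilibrium, Rose must be indifferent between T and B.
Rose's expected payoff from T is 5q + 6(1−q); from B it is 7q − 3(1−q).
Setting these equal: −q + 6 = 10q − 3, so q = 9/11.
Therefore Colin plays R with probability 1 − 9/11 = 2/11.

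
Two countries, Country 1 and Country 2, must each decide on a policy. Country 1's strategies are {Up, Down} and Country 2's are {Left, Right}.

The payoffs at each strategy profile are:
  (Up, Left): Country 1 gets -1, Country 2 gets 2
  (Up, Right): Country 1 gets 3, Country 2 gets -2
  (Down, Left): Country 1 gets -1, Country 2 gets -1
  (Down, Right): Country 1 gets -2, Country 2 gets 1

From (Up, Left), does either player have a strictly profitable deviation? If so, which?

Neither

Country 1 at (Up, Left) earns -1; deviating to Down yields -1 — not better.
Country 2 earns 2; deviating to Right yields -2 — not better.
Neither player can strictly improve; the profile is a Nash equilibrium.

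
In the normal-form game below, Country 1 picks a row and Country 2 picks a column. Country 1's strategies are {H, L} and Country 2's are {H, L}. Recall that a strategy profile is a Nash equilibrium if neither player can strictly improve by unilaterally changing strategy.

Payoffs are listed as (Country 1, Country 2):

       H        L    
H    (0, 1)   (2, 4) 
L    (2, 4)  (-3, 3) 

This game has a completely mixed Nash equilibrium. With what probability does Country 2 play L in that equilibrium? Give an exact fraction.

2/7

Let q be the probability that Country 2 plays H. In a completely mixed equilibrium, Country 1 must be indifferent between H and L.
Country 1's expected payoff from H is 2(1−q); from L it is 2q − 3(1−q).
Setting these equal: −2q + 2 = 5q − 3, so q = 5/7.
Therefore Country 2 plays L with probability 1 − 5/7 = 2/7.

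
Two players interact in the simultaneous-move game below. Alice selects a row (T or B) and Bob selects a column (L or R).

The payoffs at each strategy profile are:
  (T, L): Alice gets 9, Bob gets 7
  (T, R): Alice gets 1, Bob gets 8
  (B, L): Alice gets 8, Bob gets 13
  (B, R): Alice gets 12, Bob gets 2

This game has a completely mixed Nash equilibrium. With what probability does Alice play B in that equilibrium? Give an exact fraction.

Let r be the probability that Alice plays T. In a completely mixed equilibrium, Bob must be indifferent between L and R.
Bob's expected payoff from L is 7r + 13(1−r); from R it is 8r + 2(1−r).
Setting these equal: −6r + 13 = 6r + 2, so r = 11/12.
Therefore Alice plays B with probability 1 − 11/12 = 1/12.

1/12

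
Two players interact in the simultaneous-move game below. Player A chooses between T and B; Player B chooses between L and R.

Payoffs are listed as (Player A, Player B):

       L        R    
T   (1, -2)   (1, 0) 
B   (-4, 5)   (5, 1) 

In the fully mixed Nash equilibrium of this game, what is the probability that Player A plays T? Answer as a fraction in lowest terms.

Let x be the probability that Player A plays T. In a completely mixed equilibrium, Player B must be indifferent between L and R.
Player B's expected payoff from L is −2x + 5(1−x); from R it is (1−x).
Setting these equal: −7x + 5 = −x + 1, so x = 2/3.

2/3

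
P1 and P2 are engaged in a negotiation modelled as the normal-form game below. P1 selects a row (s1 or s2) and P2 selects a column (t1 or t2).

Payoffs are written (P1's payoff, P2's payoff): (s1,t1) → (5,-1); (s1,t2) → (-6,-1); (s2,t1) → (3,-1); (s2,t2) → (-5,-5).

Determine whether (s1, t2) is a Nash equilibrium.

No

At (s1, t2), P1 earns -6; switching to s2 would give -5, so P1 would deviate.
P2 earns -1; switching to t1 would give -1, so P2 has no profitable deviation.
Since at least one player can profitably deviate, this is not a Nash equilibrium.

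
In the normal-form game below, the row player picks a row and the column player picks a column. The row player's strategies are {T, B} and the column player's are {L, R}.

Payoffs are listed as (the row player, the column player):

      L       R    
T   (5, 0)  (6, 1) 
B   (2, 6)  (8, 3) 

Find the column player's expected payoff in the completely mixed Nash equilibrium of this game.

First find p, the probability the row player plays T, from the column player's indifference between L and R: 6(1−p) = p + 3(1−p), giving p = 3/4.
Since the column player is indifferent in equilibrium, the column player's expected payoff equals the payoff from either column against (3/4, 1/4). Using L: 6(1/4) = 3/2.

3/2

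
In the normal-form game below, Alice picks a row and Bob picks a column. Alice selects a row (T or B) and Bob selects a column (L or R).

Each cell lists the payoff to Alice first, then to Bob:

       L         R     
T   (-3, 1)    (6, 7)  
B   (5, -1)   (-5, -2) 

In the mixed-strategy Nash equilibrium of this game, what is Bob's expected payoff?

First find x, the probability Alice plays T, from Bob's indifference between L and R: x − (1−x) = 7x − 2(1−x), giving x = 1/7.
Since Bob is indifferent in equilibrium, Bob's expected payoff equals the payoff from either column against (1/7, 6/7). Using L: (1/7) − (6/7) = -5/7.

-5/7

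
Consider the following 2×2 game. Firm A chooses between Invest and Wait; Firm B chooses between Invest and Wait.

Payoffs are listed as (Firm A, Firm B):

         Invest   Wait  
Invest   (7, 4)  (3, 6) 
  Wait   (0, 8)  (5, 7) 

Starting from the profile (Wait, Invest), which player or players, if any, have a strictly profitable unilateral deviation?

Firm A at (Wait, Invest) earns 0; deviating to Invest yields 7 — a strict improvement.
Firm B earns 8; deviating to Wait yields 7 — not better.
Only Firm A has a strictly profitable deviation.

Firm A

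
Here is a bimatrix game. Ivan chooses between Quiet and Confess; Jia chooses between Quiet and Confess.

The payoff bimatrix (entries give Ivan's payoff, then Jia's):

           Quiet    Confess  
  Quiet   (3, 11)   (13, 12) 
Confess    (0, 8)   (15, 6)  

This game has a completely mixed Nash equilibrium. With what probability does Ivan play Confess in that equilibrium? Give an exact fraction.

1/3

Let p be the probability that Ivan plays Quiet. In a completely mixed equilibrium, Jia must be indifferent between Quiet and Confess.
Jia's expected payoff from Quiet is 11p + 8(1−p); from Confess it is 12p + 6(1−p).
Setting these equal: 3p + 8 = 6p + 6, so p = 2/3.
Therefore Ivan plays Confess with probability 1 − 2/3 = 1/3.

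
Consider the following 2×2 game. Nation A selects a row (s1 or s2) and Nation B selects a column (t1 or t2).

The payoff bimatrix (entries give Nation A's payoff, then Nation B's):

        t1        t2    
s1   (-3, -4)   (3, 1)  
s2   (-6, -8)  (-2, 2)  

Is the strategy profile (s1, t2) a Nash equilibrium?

Yes

At (s1, t2), Nation A earns 3; switching to s2 would give -2, so Nation A has no profitable deviation.
Nation B earns 1; switching to t1 would give -4, so Nation B has no profitable deviation.
Neither player can gain by a unilateral deviation, so this profile is a Nash equilibrium.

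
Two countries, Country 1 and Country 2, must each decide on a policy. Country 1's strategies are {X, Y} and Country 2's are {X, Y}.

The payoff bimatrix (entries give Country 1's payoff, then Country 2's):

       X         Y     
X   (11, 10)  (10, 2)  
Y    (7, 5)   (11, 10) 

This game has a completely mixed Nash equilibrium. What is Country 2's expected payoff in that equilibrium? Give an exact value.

First find x, the probability Country 1 plays X, from Country 2's indifference between X and Y: 10x + 5(1−x) = 2x + 10(1−x), giving x = 5/13.
Since Country 2 is indifferent in equilibrium, Country 2's expected payoff equals the payoff from either column against (5/13, 8/13). Using X: 10(5/13) + 5(8/13) = 90/13.

90/13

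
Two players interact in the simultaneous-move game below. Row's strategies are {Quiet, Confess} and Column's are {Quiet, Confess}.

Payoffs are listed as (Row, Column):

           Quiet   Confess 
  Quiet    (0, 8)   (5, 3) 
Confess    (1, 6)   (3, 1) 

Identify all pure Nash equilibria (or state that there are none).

(Confess, Quiet)

(Quiet, Quiet): Row prefers Confess (1 > 0) — not an equilibrium.
(Quiet, Confess): Column prefers Quiet (8 > 3) — not an equilibrium.
(Confess, Quiet): Row gets 1 ≥ 0 from Quiet, and Column gets 6 ≥ 1 from Confess — Nash equilibrium.
(Confess, Confess): Row prefers Quiet (5 > 3); Column prefers Quiet (6 > 1) — not an equilibrium.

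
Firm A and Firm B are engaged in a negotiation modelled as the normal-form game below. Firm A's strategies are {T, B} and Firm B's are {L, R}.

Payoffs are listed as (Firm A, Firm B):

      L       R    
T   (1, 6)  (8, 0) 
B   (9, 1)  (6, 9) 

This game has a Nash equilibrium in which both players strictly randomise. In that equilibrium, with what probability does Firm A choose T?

4/7

Let r be the probability that Firm A plays T. In a completely mixed equilibrium, Firm B must be indifferent between L and R.
Firm B's expected payoff from L is 6r + (1−r); from R it is 9(1−r).
Setting these equal: 5r + 1 = −9r + 9, so r = 4/7.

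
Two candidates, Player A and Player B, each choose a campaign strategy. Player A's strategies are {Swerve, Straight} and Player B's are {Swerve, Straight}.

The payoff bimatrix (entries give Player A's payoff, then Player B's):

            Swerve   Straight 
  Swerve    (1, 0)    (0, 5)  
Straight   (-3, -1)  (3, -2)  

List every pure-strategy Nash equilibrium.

(Swerve, Swerve): Player B prefers Straight (5 > 0) — not an equilibrium.
(Swerve, Straight): Player A prefers Straight (3 > 0) — not an equilibrium.
(Straight, Swerve): Player A prefers Swerve (1 > -3) — not an equilibrium.
(Straight, Straight): Player B prefers Swerve (-1 > -2) — not an equilibrium.

none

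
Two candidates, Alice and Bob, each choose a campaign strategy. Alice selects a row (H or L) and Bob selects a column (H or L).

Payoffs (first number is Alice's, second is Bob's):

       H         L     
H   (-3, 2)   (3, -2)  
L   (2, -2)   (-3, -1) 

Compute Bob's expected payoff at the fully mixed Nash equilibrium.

First find p, the probability Alice plays H, from Bob's indifference between H and L: 2p − 2(1−p) = −2p − (1−p), giving p = 1/5.
Since Bob is indifferent in equilibrium, Bob's expected payoff equals the payoff from either column against (1/5, 4/5). Using H: 2(1/5) − 2(4/5) = -6/5.

-6/5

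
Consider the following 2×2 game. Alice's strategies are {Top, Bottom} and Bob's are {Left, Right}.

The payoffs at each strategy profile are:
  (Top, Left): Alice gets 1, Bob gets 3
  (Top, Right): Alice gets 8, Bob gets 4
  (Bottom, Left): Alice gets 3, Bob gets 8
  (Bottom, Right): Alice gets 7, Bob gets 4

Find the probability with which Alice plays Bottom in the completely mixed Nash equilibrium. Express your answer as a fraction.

Let p be the probability that Alice plays Top. In a completely mixed equilibrium, Bob must be indifferent between Left and Right.
Bob's expected payoff from Left is 3p + 8(1−p); from Right it is 4p + 4(1−p).
Setting these equal: −5p + 8 = 4, so p = 4/5.
Therefore Alice plays Bottom with probability 1 − 4/5 = 1/5.

1/5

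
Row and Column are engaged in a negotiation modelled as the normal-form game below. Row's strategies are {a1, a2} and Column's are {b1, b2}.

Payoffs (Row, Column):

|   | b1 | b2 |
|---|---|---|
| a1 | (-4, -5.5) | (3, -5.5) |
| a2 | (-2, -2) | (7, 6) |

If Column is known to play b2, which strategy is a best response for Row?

Against b2, Row earns 3 from a1 and 7 from a2.
So a2 is the best response.

a2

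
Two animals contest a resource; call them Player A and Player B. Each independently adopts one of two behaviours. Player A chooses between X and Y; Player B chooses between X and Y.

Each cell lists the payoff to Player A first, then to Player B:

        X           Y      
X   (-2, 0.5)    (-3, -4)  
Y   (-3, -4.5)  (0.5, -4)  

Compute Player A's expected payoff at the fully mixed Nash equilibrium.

First find q, the probability Player B plays X, from Player A's indifference between X and Y: −2q − 3(1−q) = −3q + 0.5(1−q), giving q = 7/9.
Since Player A is indifferent in equilibrium, Player A's expected payoff equals the payoff from either row against (7/9, 2/9). Using X: −2(7/9) − 3(2/9) = -20/9.

-20/9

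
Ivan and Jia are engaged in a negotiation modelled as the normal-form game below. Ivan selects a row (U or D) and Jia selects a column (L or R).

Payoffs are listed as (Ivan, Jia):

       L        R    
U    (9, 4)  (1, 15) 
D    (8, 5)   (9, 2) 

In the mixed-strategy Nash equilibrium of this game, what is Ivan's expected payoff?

First find q, the probability Jia plays L, from Ivan's indifference between U and D: 9q + (1−q) = 8q + 9(1−q), giving q = 8/9.
Since Ivan is indifferent in equilibrium, Ivan's expected payoff equals the payoff from either row against (8/9, 1/9). Using U: 9(8/9) + (1/9) = 73/9.

73/9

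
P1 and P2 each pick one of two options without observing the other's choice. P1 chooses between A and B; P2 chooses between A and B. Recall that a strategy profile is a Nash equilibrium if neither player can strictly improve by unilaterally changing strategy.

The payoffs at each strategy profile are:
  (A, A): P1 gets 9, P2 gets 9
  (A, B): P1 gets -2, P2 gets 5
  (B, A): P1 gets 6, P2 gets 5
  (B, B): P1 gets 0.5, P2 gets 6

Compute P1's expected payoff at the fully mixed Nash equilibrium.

3

First find q, the probability P2 plays A, from P1's indifference between A and B: 9q − 2(1−q) = 6q + 0.5(1−q), giving q = 5/11.
Since P1 is indifferent in equilibrium, P1's expected payoff equals the payoff from either row against (5/11, 6/11). Using A: 9(5/11) − 2(6/11) = 3.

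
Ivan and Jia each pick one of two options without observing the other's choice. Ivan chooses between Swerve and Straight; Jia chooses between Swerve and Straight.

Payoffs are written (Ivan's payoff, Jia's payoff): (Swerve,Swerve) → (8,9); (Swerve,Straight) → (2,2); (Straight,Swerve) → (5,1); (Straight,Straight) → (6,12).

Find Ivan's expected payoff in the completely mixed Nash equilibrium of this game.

38/7

First find y, the probability Jia plays Swerve, from Ivan's indifference between Swerve and Straight: 8y + 2(1−y) = 5y + 6(1−y), giving y = 4/7.
Since Ivan is indifferent in equilibrium, Ivan's expected payoff equals the payoff from either row against (4/7, 3/7). Using Swerve: 8(4/7) + 2(3/7) = 38/7.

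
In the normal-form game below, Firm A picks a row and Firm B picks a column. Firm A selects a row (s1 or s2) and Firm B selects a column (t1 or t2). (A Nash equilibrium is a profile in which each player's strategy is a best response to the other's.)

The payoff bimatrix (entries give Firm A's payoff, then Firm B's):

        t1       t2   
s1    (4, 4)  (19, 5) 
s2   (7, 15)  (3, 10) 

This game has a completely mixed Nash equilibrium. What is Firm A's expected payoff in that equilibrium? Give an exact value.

121/19

First find q, the probability Firm B plays t1, from Firm A's indifference between s1 and s2: 4q + 19(1−q) = 7q + 3(1−q), giving q = 16/19.
Since Firm A is indifferent in equilibrium, Firm A's expected payoff equals the payoff from either row against (16/19, 3/19). Using s1: 4(16/19) + 19(3/19) = 121/19.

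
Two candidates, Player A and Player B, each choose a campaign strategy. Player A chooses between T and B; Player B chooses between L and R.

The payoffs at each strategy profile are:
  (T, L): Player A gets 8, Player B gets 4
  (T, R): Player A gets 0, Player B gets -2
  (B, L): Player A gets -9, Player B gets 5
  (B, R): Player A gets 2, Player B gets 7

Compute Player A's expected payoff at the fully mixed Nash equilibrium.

First find q, the probability Player B plays L, from Player A's indifference between T and B: 8q = −9q + 2(1−q), giving q = 2/19.
Since Player A is indifferent in equilibrium, Player A's expected payoff equals the payoff from either row against (2/19, 17/19). Using T: 8(2/19) = 16/19.

16/19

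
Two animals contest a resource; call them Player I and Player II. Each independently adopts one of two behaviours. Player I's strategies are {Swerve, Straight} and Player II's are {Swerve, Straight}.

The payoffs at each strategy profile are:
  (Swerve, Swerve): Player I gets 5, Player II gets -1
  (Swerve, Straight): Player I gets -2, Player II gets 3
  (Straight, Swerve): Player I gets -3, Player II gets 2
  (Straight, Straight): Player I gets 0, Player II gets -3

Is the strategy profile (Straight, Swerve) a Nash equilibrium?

At (Straight, Swerve), Player I earns -3; switching to Swerve would give 5, so Player I would deviate.
Player II earns 2; switching to Straight would give -3, so Player II has no profitable deviation.
Since at least one player can profitably deviate, this is not a Nash equilibrium.

No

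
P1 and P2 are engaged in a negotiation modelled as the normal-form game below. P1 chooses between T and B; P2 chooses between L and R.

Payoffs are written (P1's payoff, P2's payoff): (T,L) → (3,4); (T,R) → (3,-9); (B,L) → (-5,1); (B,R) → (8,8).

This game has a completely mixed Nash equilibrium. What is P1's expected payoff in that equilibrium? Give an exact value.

3

First find q, the probability P2 plays L, from P1's indifference between T and B: 3q + 3(1−q) = −5q + 8(1−q), giving q = 5/13.
Since P1 is indifferent in equilibrium, P1's expected payoff equals the payoff from either row against (5/13, 8/13). Using T: 3(5/13) + 3(8/13) = 3.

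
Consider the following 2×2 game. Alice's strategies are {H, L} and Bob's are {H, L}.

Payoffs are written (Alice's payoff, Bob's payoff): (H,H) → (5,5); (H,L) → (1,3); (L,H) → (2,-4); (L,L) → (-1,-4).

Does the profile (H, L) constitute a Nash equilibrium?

At (H, L), Alice earns 1; switching to L would give -1, so Alice has no profitable deviation.
Bob earns 3; switching to H would give 5, so Bob would deviate.
Since at least one player can profitably deviate, this is not a Nash equilibrium.

No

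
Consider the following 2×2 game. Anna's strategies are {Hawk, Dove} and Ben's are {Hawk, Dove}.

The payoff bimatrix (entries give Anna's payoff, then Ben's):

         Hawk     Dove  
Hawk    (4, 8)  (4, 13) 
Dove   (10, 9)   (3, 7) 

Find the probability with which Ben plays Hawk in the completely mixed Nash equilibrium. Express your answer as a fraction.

Let q be the probability that Ben plays Hawk. In a completely mixed equilibrium, Anna must be indifferent between Hawk and Dove.
Anna's expected payoff from Hawk is 4q + 4(1−q); from Dove it is 10q + 3(1−q).
Setting these equal: 4 = 7q + 3, so q = 1/7.

1/7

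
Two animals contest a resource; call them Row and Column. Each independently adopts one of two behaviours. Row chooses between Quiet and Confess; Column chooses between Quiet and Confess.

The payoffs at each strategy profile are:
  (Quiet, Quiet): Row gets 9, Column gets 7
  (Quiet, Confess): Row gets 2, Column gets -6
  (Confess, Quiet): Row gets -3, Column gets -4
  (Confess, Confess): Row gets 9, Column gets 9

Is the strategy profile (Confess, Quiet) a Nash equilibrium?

No

At (Confess, Quiet), Row earns -3; switching to Quiet would give 9, so Row would deviate.
Column earns -4; switching to Confess would give 9, so Column would deviate.
Since at least one player can profitably deviate, this is not a Nash equilibrium.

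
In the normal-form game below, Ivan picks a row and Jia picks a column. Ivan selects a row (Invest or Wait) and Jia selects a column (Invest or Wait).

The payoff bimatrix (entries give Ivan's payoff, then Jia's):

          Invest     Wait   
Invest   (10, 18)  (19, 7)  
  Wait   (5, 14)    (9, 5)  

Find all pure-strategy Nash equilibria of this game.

(Invest, Invest)

(Invest, Invest): Ivan gets 10 ≥ 5 from Wait, and Jia gets 18 ≥ 7 from Wait — Nash equilibrium.
(Invest, Wait): Jia prefers Invest (18 > 7) — not an equilibrium.
(Wait, Invest): Ivan prefers Invest (10 > 5) — not an equilibrium.
(Wait, Wait): Ivan prefers Invest (19 > 9); Jia prefers Invest (14 > 5) — not an equilibrium.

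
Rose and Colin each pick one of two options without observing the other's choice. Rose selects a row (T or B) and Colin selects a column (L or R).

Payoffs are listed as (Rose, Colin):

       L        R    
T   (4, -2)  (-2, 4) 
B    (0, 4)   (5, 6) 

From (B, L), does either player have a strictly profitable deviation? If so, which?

Both

Rose at (B, L) earns 0; deviating to T yields 4 — a strict improvement.
Colin earns 4; deviating to R yields 6 — a strict improvement.
Both Rose and Colin have strictly profitable deviations.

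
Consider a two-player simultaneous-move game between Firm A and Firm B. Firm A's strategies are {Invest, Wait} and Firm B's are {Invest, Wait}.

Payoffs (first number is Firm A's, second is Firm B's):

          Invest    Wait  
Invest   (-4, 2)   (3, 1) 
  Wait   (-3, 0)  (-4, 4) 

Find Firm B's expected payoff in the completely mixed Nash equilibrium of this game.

First find p, the probability Firm A plays Invest, from Firm B's indifference between Invest and Wait: 2p = p + 4(1−p), giving p = 4/5.
Since Firm B is indifferent in equilibrium, Firm B's expected payoff equals the payoff from either column against (4/5, 1/5). Using Invest: 2(4/5) = 8/5.

8/5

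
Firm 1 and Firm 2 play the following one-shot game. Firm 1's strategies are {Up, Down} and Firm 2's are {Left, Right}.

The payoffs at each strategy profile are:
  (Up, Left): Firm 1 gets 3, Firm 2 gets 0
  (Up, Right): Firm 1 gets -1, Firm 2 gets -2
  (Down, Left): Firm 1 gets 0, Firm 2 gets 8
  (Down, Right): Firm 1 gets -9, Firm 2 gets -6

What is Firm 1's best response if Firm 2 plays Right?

Up

Against Right, Firm 1 earns -1 from Up and -9 from Down.
So Up is the best response.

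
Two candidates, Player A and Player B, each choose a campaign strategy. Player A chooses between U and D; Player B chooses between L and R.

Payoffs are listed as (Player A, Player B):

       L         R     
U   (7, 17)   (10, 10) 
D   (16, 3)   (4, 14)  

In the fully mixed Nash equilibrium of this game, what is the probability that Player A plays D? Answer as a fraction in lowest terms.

Let x be the probability that Player A plays U. In a completely mixed equilibrium, Player B must be indifferent between L and R.
Player B's expected payoff from L is 17x + 3(1−x); from R it is 10x + 14(1−x).
Setting these equal: 14x + 3 = −4x + 14, so x = 11/18.
Therefore Player A plays D with probability 1 − 11/18 = 7/18.

7/18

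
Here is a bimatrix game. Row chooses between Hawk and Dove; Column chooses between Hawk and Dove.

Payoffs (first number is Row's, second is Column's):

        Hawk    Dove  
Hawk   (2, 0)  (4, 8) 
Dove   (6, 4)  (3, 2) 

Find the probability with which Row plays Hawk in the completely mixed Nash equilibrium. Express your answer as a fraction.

1/5

Let p be the probability that Row plays Hawk. In a completely mixed equilibrium, Column must be indifferent between Hawk and Dove.
Column's expected payoff from Hawk is 4(1−p); from Dove it is 8p + 2(1−p).
Setting these equal: −4p + 4 = 6p + 2, so p = 1/5.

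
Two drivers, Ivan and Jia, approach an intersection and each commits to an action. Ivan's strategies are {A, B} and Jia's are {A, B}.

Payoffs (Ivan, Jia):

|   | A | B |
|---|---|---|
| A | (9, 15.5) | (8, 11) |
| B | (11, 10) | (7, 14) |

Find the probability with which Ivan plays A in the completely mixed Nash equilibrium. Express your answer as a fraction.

Let p be the probability that Ivan plays A. In a completely mixed equilibrium, Jia must be indifferent between A and B.
Jia's expected payoff from A is 15.5p + 10(1−p); from B it is 11p + 14(1−p).
Setting these equal: 5.5p + 10 = −3p + 14, so p = 8/17.

8/17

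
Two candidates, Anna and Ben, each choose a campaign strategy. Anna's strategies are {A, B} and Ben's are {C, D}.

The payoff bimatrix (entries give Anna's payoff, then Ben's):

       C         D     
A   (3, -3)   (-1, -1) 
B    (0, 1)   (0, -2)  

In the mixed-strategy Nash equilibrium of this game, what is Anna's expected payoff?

First find y, the probability Ben plays C, from Anna's indifference between A and B: 3y − (1−y) = 0, giving y = 1/4.
Since Anna is indifferent in equilibrium, Anna's expected payoff equals the payoff from either row against (1/4, 3/4). Using A: 3(1/4) − (3/4) = 0.

0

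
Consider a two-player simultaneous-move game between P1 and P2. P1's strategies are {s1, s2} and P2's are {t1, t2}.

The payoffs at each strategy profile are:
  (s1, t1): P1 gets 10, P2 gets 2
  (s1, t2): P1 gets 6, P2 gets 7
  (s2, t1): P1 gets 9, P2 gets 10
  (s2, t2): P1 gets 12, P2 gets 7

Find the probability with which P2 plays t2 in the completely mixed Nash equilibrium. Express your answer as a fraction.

Let c be the probability that P2 plays t1. In a completely mixed equilibrium, P1 must be indifferent between s1 and s2.
P1's expected payoff from s1 is 10c + 6(1−c); from s2 it is 9c + 12(1−c).
Setting these equal: 4c + 6 = −3c + 12, so c = 6/7.
Therefore P2 plays t2 with probability 1 − 6/7 = 1/7.

1/7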